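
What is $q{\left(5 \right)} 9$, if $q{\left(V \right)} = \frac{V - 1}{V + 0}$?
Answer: $\frac{36}{5} \approx 7.2$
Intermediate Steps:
$q{\left(V \right)} = \frac{-1 + V}{V}$
$q{\left(5 \right)} 9 = \frac{-1 + 5}{5} \cdot 9 = \frac{1}{5} \cdot 4 \cdot 9 = \frac{4}{5} \cdot 9 = \frac{36}{5}$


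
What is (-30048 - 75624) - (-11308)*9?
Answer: -3900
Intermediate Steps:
(-30048 - 75624) - (-11308)*9 = -105672 - 1*(-101772) = -105672 + 101772 = -3900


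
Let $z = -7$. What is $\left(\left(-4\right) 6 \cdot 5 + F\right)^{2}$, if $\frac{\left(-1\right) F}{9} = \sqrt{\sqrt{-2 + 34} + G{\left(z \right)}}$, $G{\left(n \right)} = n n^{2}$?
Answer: $9 \left(40 + 3 \sqrt{-343 + 4 \sqrt{2}}\right)^{2} \approx -12925.0 + 39673.0 i$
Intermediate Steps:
$G{\left(n \right)} = n^{3}$
$F = - 9 \sqrt{-343 + 4 \sqrt{2}}$ ($F = - 9 \sqrt{\sqrt{-2 + 34} + \left(-7\right)^{3}} = - 9 \sqrt{\sqrt{32} - 343} = - 9 \sqrt{4 \sqrt{2} - 343} = - 9 \sqrt{-343 + 4 \sqrt{2}} \approx - 165.3 i$)
$\left(\left(-4\right) 6 \cdot 5 + F\right)^{2} = \left(\left(-4\right) 6 \cdot 5 - 9 i \sqrt{343 - 4 \sqrt{2}}\right)^{2} = \left(\left(-24\right) 5 - 9 i \sqrt{343 - 4 \sqrt{2}}\right)^{2} = \left(-120 - 9 i \sqrt{343 - 4 \sqrt{2}}\right)^{2}$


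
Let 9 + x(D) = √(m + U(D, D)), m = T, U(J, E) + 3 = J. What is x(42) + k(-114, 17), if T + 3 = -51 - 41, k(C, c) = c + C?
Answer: -106 + 2*I*√14 ≈ -106.0 + 7.4833*I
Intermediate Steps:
U(J, E) = -3 + J
k(C, c) = C + c
T = -95 (T = -3 + (-51 - 41) = -3 - 92 = -95)
m = -95
x(D) = -9 + √(-98 + D) (x(D) = -9 + √(-95 + (-3 + D)) = -9 + √(-98 + D))
x(42) + k(-114, 17) = (-9 + √(-98 + 42)) + (-114 + 17) = (-9 + √(-56)) - 97 = (-9 + 2*I*√14) - 97 = -106 + 2*I*√14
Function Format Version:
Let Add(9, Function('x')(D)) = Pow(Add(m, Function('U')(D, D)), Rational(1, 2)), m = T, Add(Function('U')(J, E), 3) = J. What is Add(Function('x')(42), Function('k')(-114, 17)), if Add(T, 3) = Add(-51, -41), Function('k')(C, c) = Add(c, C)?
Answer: Add(-106, Mul(2, I, Pow(14, Rational(1, 2)))) ≈ Add(-106.00, Mul(7.4833, I))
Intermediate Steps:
Function('U')(J, E) = Add(-3, J)
Function('k')(C, c) = Add(C, c)
T = -95 (T = Add(-3, Add(-51, -41)) = Add(-3, -92) = -95)
m = -95
Function('x')(D) = Add(-9, Pow(Add(-98, D), Rational(1, 2))) (Function('x')(D) = Add(-9, Pow(Add(-95, Add(-3, D)), Rational(1, 2))) = Add(-9, Pow(Add(-98, D), Rational(1, 2))))
Add(Function('x')(42), Function('k')(-114, 17)) = Add(Add(-9, Pow(Add(-98, 42), Rational(1, 2))), Add(-114, 17)) = Add(Add(-9, Pow(-56, Rational(1, 2))), -97) = Add(Add(-9, Mul(2, I, Pow(14, Rational(1, 2)))), -97) = Add(-106, Mul(2, I, Pow(14, Rational(1, 2))))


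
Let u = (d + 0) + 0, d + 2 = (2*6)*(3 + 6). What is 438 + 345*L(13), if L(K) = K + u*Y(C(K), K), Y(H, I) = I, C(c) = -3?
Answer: 480333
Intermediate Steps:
d = 106 (d = -2 + (2*6)*(3 + 6) = -2 + 12*9 = -2 + 108 = 106)
u = 106 (u = (106 + 0) + 0 = 106 + 0 = 106)
L(K) = 107*K (L(K) = K + 106*K = 107*K)
438 + 345*L(13) = 438 + 345*(107*13) = 438 + 345*1391 = 438 + 479895 = 480333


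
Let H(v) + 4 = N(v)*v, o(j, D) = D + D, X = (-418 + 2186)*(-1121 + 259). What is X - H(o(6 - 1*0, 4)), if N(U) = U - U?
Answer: -1524012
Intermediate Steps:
X = -1524016 (X = 1768*(-862) = -1524016)
o(j, D) = 2*D
N(U) = 0
H(v) = -4 (H(v) = -4 + 0*v = -4 + 0 = -4)
X - H(o(6 - 1*0, 4)) = -1524016 - 1*(-4) = -1524016 + 4 = -1524012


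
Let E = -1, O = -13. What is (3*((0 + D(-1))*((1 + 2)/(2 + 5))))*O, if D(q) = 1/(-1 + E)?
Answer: 117/14 ≈ 8.3571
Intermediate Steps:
D(q) = -1/2 (D(q) = 1/(-1 - 1) = 1/(-2) = -1/2)
(3*((0 + D(-1))*((1 + 2)/(2 + 5))))*O = (3*((0 - 1/2)*((1 + 2)/(2 + 5))))*(-13) = (3*(-3/(2*7)))*(-13) = (3*(-1/2*3/7))*(-13) = (3*(-3/14))*(-13) = -9/14*(-13) = 117/14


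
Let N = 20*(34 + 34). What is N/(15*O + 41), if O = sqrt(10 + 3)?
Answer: -13940/311 + 5100*sqrt(13)/311 ≈ 14.303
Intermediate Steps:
O = sqrt(13) ≈ 3.6056
N = 1360 (N = 20*68 = 1360)
N/(15*O + 41) = 1360/(15*sqrt(13) + 41) = 1360/(41 + 15*sqrt(13))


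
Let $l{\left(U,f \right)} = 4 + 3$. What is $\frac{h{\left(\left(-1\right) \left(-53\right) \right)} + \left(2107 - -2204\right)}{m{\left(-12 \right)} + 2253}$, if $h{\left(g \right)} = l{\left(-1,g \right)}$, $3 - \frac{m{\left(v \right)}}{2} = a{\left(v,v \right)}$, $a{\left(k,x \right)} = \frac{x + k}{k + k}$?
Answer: $\frac{4318}{2257} \approx 1.9132$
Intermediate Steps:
$a{\left(k,x \right)} = \frac{k + x}{2 k}$
$l{\left(U,f \right)} = 7$
$m{\left(v \right)} = 4$ ($m{\left(v \right)} = 6 - 2 \frac{v + v}{2 v} = 6 - 2 \frac{2 v}{2 v} = 6 - 2 = 4$)
$h{\left(g \right)} = 7$
$\frac{h{\left(\left(-1\right) \left(-53\right) \right)} + \left(2107 - -2204\right)}{m{\left(-12 \right)} + 2253} = \frac{7 + \left(2107 - -2204\right)}{4 + 2253} = \frac{7 + \left(2107 + 2204\right)}{2257} = \left(7 + 4311\right) \frac{1}{2257} = 4318 \cdot \frac{1}{2257} = \frac{4318}{2257}$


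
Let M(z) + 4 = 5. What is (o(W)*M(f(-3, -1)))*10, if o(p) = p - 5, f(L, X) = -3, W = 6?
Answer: 10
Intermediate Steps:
o(p) = -5 + p
M(z) = 1 (M(z) = -4 + 5 = 1)
(o(W)*M(f(-3, -1)))*10 = ((-5 + 6)*1)*10 = (1*1)*10 = 1*10 = 10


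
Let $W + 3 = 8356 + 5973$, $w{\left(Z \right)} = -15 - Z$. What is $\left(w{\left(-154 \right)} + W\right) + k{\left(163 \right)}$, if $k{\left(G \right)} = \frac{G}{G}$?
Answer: $14466$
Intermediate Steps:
$k{\left(G \right)} = 1$
$W = 14326$ ($W = -3 + \left(8356 + 5973\right) = -3 + 14329 = 14326$)
$\left(w{\left(-154 \right)} + W\right) + k{\left(163 \right)} = \left(\left(-15 - -154\right) + 14326\right) + 1 = \left(\left(-15 + 154\right) + 14326\right) + 1 = \left(139 + 14326\right) + 1 = 14465 + 1 = 14466$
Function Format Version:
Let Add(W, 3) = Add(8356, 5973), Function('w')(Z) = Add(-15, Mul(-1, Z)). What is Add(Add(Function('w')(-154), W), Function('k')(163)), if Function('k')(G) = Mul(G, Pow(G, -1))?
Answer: 14466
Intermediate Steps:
Function('k')(G) = 1
W = 14326 (W = Add(-3, Add(8356, 5973)) = Add(-3, 14329) = 14326)
Add(Add(Function('w')(-154), W), Function('k')(163)) = Add(Add(Add(-15, Mul(-1, -154)), 14326), 1) = Add(Add(Add(-15, 154), 14326), 1) = Add(Add(139, 14326), 1) = Add(14465, 1) = 14466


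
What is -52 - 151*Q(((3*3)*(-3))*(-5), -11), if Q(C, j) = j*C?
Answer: 224183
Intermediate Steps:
Q(C, j) = C*j
-52 - 151*Q(((3*3)*(-3))*(-5), -11) = -52 - 151*((3*3)*(-3))*(-5)*(-11) = -52 - 151*(9*(-3))*(-5)*(-11) = -52 - 151*(-27*(-5))*(-11) = -52 - 20385*(-11) = -52 - 151*(-1485) = -52 + 224235 = 224183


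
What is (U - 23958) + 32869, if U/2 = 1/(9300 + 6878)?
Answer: 72081080/8089 ≈ 8911.0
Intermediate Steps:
U = 1/8089 (U = 2/(9300 + 6878) = 2/16178 = 2*(1/16178) = 1/8089 ≈ 0.00012362)
(U - 23958) + 32869 = (1/8089 - 23958) + 32869 = -193796261/8089 + 32869 = 72081080/8089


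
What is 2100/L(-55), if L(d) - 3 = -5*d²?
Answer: -1050/7561 ≈ -0.13887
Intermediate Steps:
L(d) = 3 - 5*d²
2100/L(-55) = 2100/(3 - 5*(-55)²) = 2100/(3 - 5*3025) = 2100/(3 - 15125) = 2100/(-15122) = 2100*(-1/15122) = -1050/7561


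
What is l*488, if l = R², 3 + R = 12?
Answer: 39528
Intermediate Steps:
R = 9 (R = -3 + 12 = 9)
l = 81 (l = 9² = 81)
l*488 = 81*488 = 39528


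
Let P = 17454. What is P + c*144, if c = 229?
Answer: 50430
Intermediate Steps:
P + c*144 = 17454 + 229*144 = 17454 + 32976 = 50430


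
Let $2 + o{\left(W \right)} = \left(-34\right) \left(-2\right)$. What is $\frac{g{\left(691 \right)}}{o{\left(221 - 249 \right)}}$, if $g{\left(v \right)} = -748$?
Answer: $- \frac{34}{3} \approx -11.333$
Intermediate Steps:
$o{\left(W \right)} = 66$ ($o{\left(W \right)} = -2 - -68 = -2 + 68 = 66$)
$\frac{g{\left(691 \right)}}{o{\left(221 - 249 \right)}} = - \frac{748}{66} = \left(-748\right) \frac{1}{66} = - \frac{34}{3}$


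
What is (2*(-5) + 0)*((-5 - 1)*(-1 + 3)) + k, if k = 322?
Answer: 442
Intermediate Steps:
(2*(-5) + 0)*((-5 - 1)*(-1 + 3)) + k = (2*(-5) + 0)*((-5 - 1)*(-1 + 3)) + 322 = (-10 + 0)*(-6*2) + 322 = -10*(-12) + 322 = 120 + 322 = 442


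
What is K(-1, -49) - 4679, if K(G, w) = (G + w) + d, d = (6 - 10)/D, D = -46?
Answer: -108765/23 ≈ -4728.9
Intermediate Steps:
d = 2/23 (d = (6 - 10)/(-46) = -4*(-1/46) = 2/23 ≈ 0.086957)
K(G, w) = 2/23 + G + w (K(G, w) = (G + w) + 2/23 = 2/23 + G + w)
K(-1, -49) - 4679 = (2/23 - 1 - 49) - 4679 = -1148/23 - 4679 = -108765/23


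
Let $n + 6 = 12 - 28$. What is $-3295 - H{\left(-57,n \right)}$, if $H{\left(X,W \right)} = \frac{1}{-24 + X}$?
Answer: $- \frac{266894}{81} \approx -3295.0$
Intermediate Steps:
$n = -22$ ($n = -6 + \left(12 - 28\right) = -6 - 16 = -22$)
$-3295 - H{\left(-57,n \right)} = -3295 - \frac{1}{-24 - 57} = -3295 - \frac{1}{-81} = -3295 - - \frac{1}{81} = -3295 + \frac{1}{81} = - \frac{266894}{81}$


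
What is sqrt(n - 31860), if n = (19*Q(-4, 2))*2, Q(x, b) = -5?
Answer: 5*I*sqrt(1282) ≈ 179.03*I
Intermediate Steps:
n = -190 (n = (19*(-5))*2 = -95*2 = -190)
sqrt(n - 31860) = sqrt(-190 - 31860) = sqrt(-32050) = 5*I*sqrt(1282)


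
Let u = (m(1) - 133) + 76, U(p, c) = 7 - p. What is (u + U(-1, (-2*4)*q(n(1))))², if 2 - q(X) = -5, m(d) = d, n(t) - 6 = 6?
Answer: 2304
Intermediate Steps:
n(t) = 12 (n(t) = 6 + 6 = 12)
q(X) = 7 (q(X) = 2 - 1*(-5) = 2 + 5 = 7)
u = -56 (u = (1 - 133) + 76 = -132 + 76 = -56)
(u + U(-1, (-2*4)*q(n(1))))² = (-56 + (7 - 1*(-1)))² = (-56 + (7 + 1))² = (-56 + 8)² = (-48)² = 2304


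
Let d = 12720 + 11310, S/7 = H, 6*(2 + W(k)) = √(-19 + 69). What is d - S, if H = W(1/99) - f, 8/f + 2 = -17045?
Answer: 409878012/17047 - 35*√2/6 ≈ 24036.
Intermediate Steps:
f = -8/17047 (f = 8/(-2 - 17045) = 8/(-17047) = 8*(-1/17047) = -8/17047 ≈ -0.00046929)
W(k) = -2 + 5*√2/6 (W(k) = -2 + √(-19 + 69)/6 = -2 + √50/6 = -2 + (5*√2)/6 = -2 + 5*√2/6)
H = -34086/17047 + 5*√2/6 (H = (-2 + 5*√2/6) - 1*(-8/17047) = (-2 + 5*√2/6) + 8/17047 = -34086/17047 + 5*√2/6 ≈ -0.82102)
S = -238602/17047 + 35*√2/6 (S = 7*(-34086/17047 + 5*√2/6) = -238602/17047 + 35*√2/6 ≈ -5.7471)
d = 24030
d - S = 24030 - (-238602/17047 + 35*√2/6) = 24030 + (238602/17047 - 35*√2/6) = 409878012/17047 - 35*√2/6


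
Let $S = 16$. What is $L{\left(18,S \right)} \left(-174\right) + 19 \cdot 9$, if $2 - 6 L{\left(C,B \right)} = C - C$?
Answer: $113$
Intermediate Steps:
$L{\left(C,B \right)} = \frac{1}{3}$ ($L{\left(C,B \right)} = \frac{1}{3} - \frac{C - C}{6} = \frac{1}{3} - 0 = \frac{1}{3} + 0 = \frac{1}{3}$)
$L{\left(18,S \right)} \left(-174\right) + 19 \cdot 9 = \frac{1}{3} \left(-174\right) + 19 \cdot 9 = -58 + 171 = 113$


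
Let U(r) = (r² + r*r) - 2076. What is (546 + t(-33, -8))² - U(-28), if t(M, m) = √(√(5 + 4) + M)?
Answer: 298594 + 1092*I*√30 ≈ 2.9859e+5 + 5981.1*I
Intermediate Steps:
U(r) = -2076 + 2*r² (U(r) = (r² + r²) - 2076 = 2*r² - 2076 = -2076 + 2*r²)
t(M, m) = √(3 + M) (t(M, m) = √(√9 + M) = √(3 + M))
(546 + t(-33, -8))² - U(-28) = (546 + √(3 - 33))² - (-2076 + 2*(-28)²) = (546 + √(-30))² - (-2076 + 2*784) = (546 + I*√30)² - (-2076 + 1568) = (546 + I*√30)² - 1*(-508) = (546 + I*√30)² + 508 = 508 + (546 + I*√30)²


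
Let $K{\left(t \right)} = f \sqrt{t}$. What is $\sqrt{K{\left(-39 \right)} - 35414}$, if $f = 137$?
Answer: $\sqrt{-35414 + 137 i \sqrt{39}} \approx 2.273 + 188.2 i$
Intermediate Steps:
$K{\left(t \right)} = 137 \sqrt{t}$
$\sqrt{K{\left(-39 \right)} - 35414} = \sqrt{137 \sqrt{-39} - 35414} = \sqrt{137 i \sqrt{39} - 35414} = \sqrt{-35414 + 137 i \sqrt{39}}$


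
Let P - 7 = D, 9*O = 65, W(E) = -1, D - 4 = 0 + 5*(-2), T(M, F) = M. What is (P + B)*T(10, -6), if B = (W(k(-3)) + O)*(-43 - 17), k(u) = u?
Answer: -11170/3 ≈ -3723.3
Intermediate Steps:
D = -6 (D = 4 + (0 + 5*(-2)) = 4 + (0 - 10) = 4 - 10 = -6)
O = 65/9 (O = (⅑)*65 = 65/9 ≈ 7.2222)
P = 1 (P = 7 - 6 = 1)
B = -1120/3 (B = (-1 + 65/9)*(-43 - 17) = (56/9)*(-60) = -1120/3 ≈ -373.33)
(P + B)*T(10, -6) = (1 - 1120/3)*10 = -1117/3*10 = -11170/3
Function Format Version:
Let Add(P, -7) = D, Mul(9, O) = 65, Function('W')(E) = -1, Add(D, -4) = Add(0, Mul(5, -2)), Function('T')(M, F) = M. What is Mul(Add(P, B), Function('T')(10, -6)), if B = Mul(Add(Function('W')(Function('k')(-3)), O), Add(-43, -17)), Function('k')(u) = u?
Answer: Rational(-11170, 3) ≈ -3723.3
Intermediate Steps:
D = -6 (D = Add(4, Add(0, Mul(5, -2))) = Add(4, Add(0, -10)) = Add(4, -10) = -6)
O = Rational(65, 9) (O = Mul(Rational(1, 9), 65) = Rational(65, 9) ≈ 7.2222)
P = 1 (P = Add(7, -6) = 1)
B = Rational(-1120, 3) (B = Mul(Add(-1, Rational(65, 9)), Add(-43, -17)) = Mul(Rational(56, 9), -60) = Rational(-1120, 3) ≈ -373.33)
Mul(Add(P, B), Function('T')(10, -6)) = Mul(Add(1, Rational(-1120, 3)), 10) = Mul(Rational(-1117, 3), 10) = Rational(-11170, 3)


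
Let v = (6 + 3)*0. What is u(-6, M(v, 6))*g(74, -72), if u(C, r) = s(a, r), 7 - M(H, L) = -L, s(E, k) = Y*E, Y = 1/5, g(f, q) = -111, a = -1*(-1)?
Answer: -111/5 ≈ -22.200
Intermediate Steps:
a = 1
Y = ⅕ ≈ 0.20000
s(E, k) = E/5
v = 0 (v = 9*0 = 0)
M(H, L) = 7 + L (M(H, L) = 7 - (-1)*L = 7 + L)
u(C, r) = ⅕ (u(C, r) = (⅕)*1 = ⅕)
u(-6, M(v, 6))*g(74, -72) = (⅕)*(-111) = -111/5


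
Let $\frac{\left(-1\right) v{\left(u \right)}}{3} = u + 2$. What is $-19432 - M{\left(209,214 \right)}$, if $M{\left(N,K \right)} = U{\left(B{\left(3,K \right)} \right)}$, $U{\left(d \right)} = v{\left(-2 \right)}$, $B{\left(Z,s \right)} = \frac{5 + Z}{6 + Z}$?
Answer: $-19432$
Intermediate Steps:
$B{\left(Z,s \right)} = \frac{5 + Z}{6 + Z}$
$v{\left(u \right)} = -6 - 3 u$ ($v{\left(u \right)} = - 3 \left(u + 2\right) = - 3 \left(2 + u\right) = -6 - 3 u$)
$U{\left(d \right)} = 0$ ($U{\left(d \right)} = -6 - -6 = -6 + 6 = 0$)
$M{\left(N,K \right)} = 0$
$-19432 - M{\left(209,214 \right)} = -19432 - 0 = -19432 + 0 = -19432$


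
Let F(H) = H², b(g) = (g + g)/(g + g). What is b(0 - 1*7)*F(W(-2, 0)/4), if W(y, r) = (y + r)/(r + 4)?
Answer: 1/64 ≈ 0.015625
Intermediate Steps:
W(y, r) = (r + y)/(4 + r)
b(g) = 1 (b(g) = (2*g)/((2*g)) = (2*g)*(1/(2*g)) = 1)
b(0 - 1*7)*F(W(-2, 0)/4) = 1*(((0 - 2)/(4 + 0))/4)² = 1*((-2/4)*(¼))² = 1*(((¼)*(-2))*(¼))² = 1*(-½*¼)² = 1*(-⅛)² = 1*(1/64) = 1/64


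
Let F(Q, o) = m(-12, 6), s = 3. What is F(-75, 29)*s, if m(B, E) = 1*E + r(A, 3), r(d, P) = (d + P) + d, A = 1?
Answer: 33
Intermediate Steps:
r(d, P) = P + 2*d (r(d, P) = (P + d) + d = P + 2*d)
m(B, E) = 5 + E (m(B, E) = 1*E + (3 + 2*1) = E + (3 + 2) = E + 5 = 5 + E)
F(Q, o) = 11 (F(Q, o) = 5 + 6 = 11)
F(-75, 29)*s = 11*3 = 33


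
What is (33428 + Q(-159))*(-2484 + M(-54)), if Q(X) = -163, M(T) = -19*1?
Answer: -83262295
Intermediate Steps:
M(T) = -19
(33428 + Q(-159))*(-2484 + M(-54)) = (33428 - 163)*(-2484 - 19) = 33265*(-2503) = -83262295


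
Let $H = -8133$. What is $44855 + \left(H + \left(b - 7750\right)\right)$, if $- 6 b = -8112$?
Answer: $30324$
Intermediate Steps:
$b = 1352$ ($b = \left(- \frac{1}{6}\right) \left(-8112\right) = 1352$)
$44855 + \left(H + \left(b - 7750\right)\right) = 44855 + \left(-8133 + \left(1352 - 7750\right)\right) = 44855 - 14531 = 30324$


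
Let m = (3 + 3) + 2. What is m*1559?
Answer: 12472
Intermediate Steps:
m = 8 (m = 6 + 2 = 8)
m*1559 = 8*1559 = 12472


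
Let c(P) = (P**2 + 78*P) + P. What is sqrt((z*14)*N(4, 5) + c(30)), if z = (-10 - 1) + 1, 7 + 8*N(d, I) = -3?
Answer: sqrt(3445) ≈ 58.694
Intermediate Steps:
N(d, I) = -5/4 (N(d, I) = -7/8 + (1/8)*(-3) = -7/8 - 3/8 = -5/4)
z = -10 (z = -11 + 1 = -10)
c(P) = P**2 + 79*P
sqrt((z*14)*N(4, 5) + c(30)) = sqrt(-10*14*(-5/4) + 30*(79 + 30)) = sqrt(-140*(-5/4) + 30*109) = sqrt(175 + 3270) = sqrt(3445)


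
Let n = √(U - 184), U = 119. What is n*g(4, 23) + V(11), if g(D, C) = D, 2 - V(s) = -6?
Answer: 8 + 4*I*√65 ≈ 8.0 + 32.249*I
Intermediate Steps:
V(s) = 8 (V(s) = 2 - 1*(-6) = 2 + 6 = 8)
n = I*√65 (n = √(119 - 184) = √(-65) = I*√65 ≈ 8.0623*I)
n*g(4, 23) + V(11) = (I*√65)*4 + 8 = 4*I*√65 + 8 = 8 + 4*I*√65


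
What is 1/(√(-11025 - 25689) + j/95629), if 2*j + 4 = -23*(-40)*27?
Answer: 593760461/167873109955199 - 9144905641*I*√36714/335746219910398 ≈ 3.537e-6 - 0.005219*I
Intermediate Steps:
j = 12418 (j = -2 + (-23*(-40)*27)/2 = -2 + (920*27)/2 = -2 + (½)*24840 = -2 + 12420 = 12418)
1/(√(-11025 - 25689) + j/95629) = 1/(√(-11025 - 25689) + 12418/95629) = 1/(√(-36714) + 12418*(1/95629)) = 1/(I*√36714 + 12418/95629) = 1/(12418/95629 + I*√36714)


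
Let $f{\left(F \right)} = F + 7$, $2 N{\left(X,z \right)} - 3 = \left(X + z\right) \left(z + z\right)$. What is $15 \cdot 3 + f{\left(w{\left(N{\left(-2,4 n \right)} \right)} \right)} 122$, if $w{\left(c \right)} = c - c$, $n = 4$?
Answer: $899$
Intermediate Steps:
$N{\left(X,z \right)} = \frac{3}{2} + z \left(X + z\right)$ ($N{\left(X,z \right)} = \frac{3}{2} + \frac{\left(X + z\right) \left(z + z\right)}{2} = \frac{3}{2} + \frac{\left(X + z\right) 2 z}{2} = \frac{3}{2} + \frac{2 z \left(X + z\right)}{2} = \frac{3}{2} + z \left(X + z\right)$)
$w{\left(c \right)} = 0$
$f{\left(F \right)} = 7 + F$
$15 \cdot 3 + f{\left(w{\left(N{\left(-2,4 n \right)} \right)} \right)} 122 = 15 \cdot 3 + \left(7 + 0\right) 122 = 45 + 7 \cdot 122 = 45 + 854 = 899$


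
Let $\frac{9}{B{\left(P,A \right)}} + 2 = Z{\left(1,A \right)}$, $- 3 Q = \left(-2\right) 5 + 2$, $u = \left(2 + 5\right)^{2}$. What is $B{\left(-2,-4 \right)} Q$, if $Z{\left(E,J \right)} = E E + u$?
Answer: $\frac{1}{2} \approx 0.5$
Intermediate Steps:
$u = 49$ ($u = 7^{2} = 49$)
$Q = \frac{8}{3}$ ($Q = - \frac{\left(-2\right) 5 + 2}{3} = - \frac{-10 + 2}{3} = \left(- \frac{1}{3}\right) \left(-8\right) = \frac{8}{3} \approx 2.6667$)
$Z{\left(E,J \right)} = 49 + E^{2}$ ($Z{\left(E,J \right)} = E E + 49 = E^{2} + 49 = 49 + E^{2}$)
$B{\left(P,A \right)} = \frac{3}{16}$ ($B{\left(P,A \right)} = \frac{9}{-2 + \left(49 + 1^{2}\right)} = \frac{9}{-2 + \left(49 + 1\right)} = \frac{9}{-2 + 50} = \frac{9}{48} = 9 \cdot \frac{1}{48} = \frac{3}{16}$)
$B{\left(-2,-4 \right)} Q = \frac{3}{16} \cdot \frac{8}{3} = \frac{1}{2}$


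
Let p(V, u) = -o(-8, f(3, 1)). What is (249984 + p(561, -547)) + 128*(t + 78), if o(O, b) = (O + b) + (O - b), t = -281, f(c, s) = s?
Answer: 224016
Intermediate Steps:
o(O, b) = 2*O
p(V, u) = 16 (p(V, u) = -2*(-8) = -1*(-16) = 16)
(249984 + p(561, -547)) + 128*(t + 78) = (249984 + 16) + 128*(-281 + 78) = 250000 + 128*(-203) = 250000 - 25984 = 224016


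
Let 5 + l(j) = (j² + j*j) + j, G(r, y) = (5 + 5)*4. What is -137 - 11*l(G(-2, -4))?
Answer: -35722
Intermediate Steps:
G(r, y) = 40 (G(r, y) = 10*4 = 40)
l(j) = -5 + j + 2*j² (l(j) = -5 + ((j² + j*j) + j) = -5 + ((j² + j²) + j) = -5 + (2*j² + j) = -5 + (j + 2*j²) = -5 + j + 2*j²)
-137 - 11*l(G(-2, -4)) = -137 - 11*(-5 + 40 + 2*40²) = -137 - 11*(-5 + 40 + 2*1600) = -137 - 11*(-5 + 40 + 3200) = -137 - 11*3235 = -137 - 35585 = -35722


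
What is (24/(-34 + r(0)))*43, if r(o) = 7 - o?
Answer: -344/9 ≈ -38.222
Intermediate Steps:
(24/(-34 + r(0)))*43 = (24/(-34 + (7 - 1*0)))*43 = (24/(-34 + (7 + 0)))*43 = (24/(-34 + 7))*43 = (24/(-27))*43 = -1/27*24*43 = -8/9*43 = -344/9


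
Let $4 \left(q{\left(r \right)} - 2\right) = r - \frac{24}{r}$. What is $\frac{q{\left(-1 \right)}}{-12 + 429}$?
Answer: $\frac{31}{1668} \approx 0.018585$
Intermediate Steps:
$q{\left(r \right)} = 2 - \frac{6}{r} + \frac{r}{4}$ ($q{\left(r \right)} = 2 + \frac{r - \frac{24}{r}}{4} = 2 + \left(- \frac{6}{r} + \frac{r}{4}\right) = 2 - \frac{6}{r} + \frac{r}{4}$)
$\frac{q{\left(-1 \right)}}{-12 + 429} = \frac{2 - \frac{6}{-1} + \frac{1}{4} \left(-1\right)}{-12 + 429} = \frac{2 - -6 - \frac{1}{4}}{417} = \left(2 + 6 - \frac{1}{4}\right) \frac{1}{417} = \frac{31}{4} \cdot \frac{1}{417} = \frac{31}{1668}$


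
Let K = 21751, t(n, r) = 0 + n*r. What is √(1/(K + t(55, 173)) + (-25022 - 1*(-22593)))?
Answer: I*√29314813618/3474 ≈ 49.285*I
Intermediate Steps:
t(n, r) = n*r
√(1/(K + t(55, 173)) + (-25022 - 1*(-22593))) = √(1/(21751 + 55*173) + (-25022 - 1*(-22593))) = √(1/(21751 + 9515) + (-25022 + 22593)) = √(1/31266 - 2429) = √(-75945113/31266) = I*√29314813618/3474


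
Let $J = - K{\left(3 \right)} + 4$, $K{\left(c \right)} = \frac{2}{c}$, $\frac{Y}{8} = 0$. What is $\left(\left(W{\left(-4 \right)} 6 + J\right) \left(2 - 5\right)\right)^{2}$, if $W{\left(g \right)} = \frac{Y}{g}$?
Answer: $100$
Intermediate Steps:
$Y = 0$ ($Y = 8 \cdot 0 = 0$)
$J = \frac{10}{3}$ ($J = - \frac{2}{3} + 4 = \frac{10}{3} \approx 3.3333$)
$W{\left(g \right)} = 0$ ($W{\left(g \right)} = \frac{0}{g} = 0$)
$\left(\left(W{\left(-4 \right)} 6 + J\right) \left(2 - 5\right)\right)^{2} = \left(\left(0 \cdot 6 + \frac{10}{3}\right) \left(2 - 5\right)\right)^{2} = \left(\left(0 + \frac{10}{3}\right) \left(-3\right)\right)^{2} = \left(\frac{10}{3} \left(-3\right)\right)^{2} = \left(-10\right)^{2} = 100$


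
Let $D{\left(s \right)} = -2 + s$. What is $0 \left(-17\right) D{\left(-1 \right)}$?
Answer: $0$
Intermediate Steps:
$0 \left(-17\right) D{\left(-1 \right)} = 0 \left(-17\right) \left(-2 - 1\right) = 0 \left(-3\right) = 0$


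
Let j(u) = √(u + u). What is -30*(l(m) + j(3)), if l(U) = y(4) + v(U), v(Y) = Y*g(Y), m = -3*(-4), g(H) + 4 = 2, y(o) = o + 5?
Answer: 450 - 30*√6 ≈ 376.52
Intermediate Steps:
y(o) = 5 + o
g(H) = -2 (g(H) = -4 + 2 = -2)
m = 12
v(Y) = -2*Y (v(Y) = Y*(-2) = -2*Y)
j(u) = √2*√u (j(u) = √(2*u) = √2*√u)
l(U) = 9 - 2*U (l(U) = (5 + 4) - 2*U = 9 - 2*U)
-30*(l(m) + j(3)) = -30*((9 - 2*12) + √2*√3) = -30*((9 - 24) + √6) = -30*(-15 + √6) = 450 - 30*√6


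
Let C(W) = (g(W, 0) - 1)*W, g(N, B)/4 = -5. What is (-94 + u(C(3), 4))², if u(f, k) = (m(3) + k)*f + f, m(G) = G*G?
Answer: 952576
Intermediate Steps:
g(N, B) = -20 (g(N, B) = 4*(-5) = -20)
m(G) = G²
C(W) = -21*W (C(W) = (-20 - 1)*W = -21*W)
u(f, k) = f + f*(9 + k) (u(f, k) = (3² + k)*f + f = (9 + k)*f + f = f*(9 + k) + f = f + f*(9 + k))
(-94 + u(C(3), 4))² = (-94 + (-21*3)*(10 + 4))² = (-94 - 63*14)² = (-94 - 882)² = (-976)² = 952576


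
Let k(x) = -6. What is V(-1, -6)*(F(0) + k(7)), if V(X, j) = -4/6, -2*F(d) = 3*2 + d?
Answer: 6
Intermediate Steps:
F(d) = -3 - d/2 (F(d) = -(3*2 + d)/2 = -(6 + d)/2 = -3 - d/2)
V(X, j) = -⅔ (V(X, j) = -4*⅙ = -⅔)
V(-1, -6)*(F(0) + k(7)) = -2*((-3 - ½*0) - 6)/3 = -2*((-3 + 0) - 6)/3 = -2*(-3 - 6)/3 = -⅔*(-9) = 6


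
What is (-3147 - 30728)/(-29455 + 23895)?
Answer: 6775/1112 ≈ 6.0926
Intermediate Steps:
(-3147 - 30728)/(-29455 + 23895) = -33875/(-5560) = -33875*(-1/5560) = 6775/1112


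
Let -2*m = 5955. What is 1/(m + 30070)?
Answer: 2/54185 ≈ 3.6911e-5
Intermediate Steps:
m = -5955/2 (m = -½*5955 = -5955/2 ≈ -2977.5)
1/(m + 30070) = 1/(-5955/2 + 30070) = 1/(54185/2) = 2/54185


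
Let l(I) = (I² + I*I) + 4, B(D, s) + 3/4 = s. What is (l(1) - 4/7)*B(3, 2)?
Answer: 95/14 ≈ 6.7857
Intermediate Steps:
B(D, s) = -¾ + s
l(I) = 4 + 2*I² (l(I) = (I² + I²) + 4 = 2*I² + 4 = 4 + 2*I²)
(l(1) - 4/7)*B(3, 2) = ((4 + 2*1²) - 4/7)*(-¾ + 2) = ((4 + 2*1) - 4*⅐)*(5/4) = ((4 + 2) - 4/7)*(5/4) = (6 - 4/7)*(5/4) = (38/7)*(5/4) = 95/14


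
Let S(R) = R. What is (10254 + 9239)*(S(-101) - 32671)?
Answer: -638824596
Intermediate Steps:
(10254 + 9239)*(S(-101) - 32671) = (10254 + 9239)*(-101 - 32671) = 19493*(-32772) = -638824596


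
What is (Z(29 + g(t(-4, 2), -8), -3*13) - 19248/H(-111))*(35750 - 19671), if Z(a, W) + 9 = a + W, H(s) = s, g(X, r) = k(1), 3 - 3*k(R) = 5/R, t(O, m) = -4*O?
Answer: 274388135/111 ≈ 2.4720e+6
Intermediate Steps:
k(R) = 1 - 5/(3*R)
g(X, r) = -⅔ (g(X, r) = (-5/3 + 1)/1 = 1*(-⅔) = -⅔)
Z(a, W) = -9 + W + a (Z(a, W) = -9 + (a + W) = -9 + (W + a) = -9 + W + a)
(Z(29 + g(t(-4, 2), -8), -3*13) - 19248/H(-111))*(35750 - 19671) = ((-9 - 3*13 + (29 - ⅔)) - 19248/(-111))*(35750 - 19671) = ((-9 - 39 + 85/3) - 19248*(-1/111))*16079 = (-59/3 + 6416/37)*16079 = (17065/111)*16079 = 274388135/111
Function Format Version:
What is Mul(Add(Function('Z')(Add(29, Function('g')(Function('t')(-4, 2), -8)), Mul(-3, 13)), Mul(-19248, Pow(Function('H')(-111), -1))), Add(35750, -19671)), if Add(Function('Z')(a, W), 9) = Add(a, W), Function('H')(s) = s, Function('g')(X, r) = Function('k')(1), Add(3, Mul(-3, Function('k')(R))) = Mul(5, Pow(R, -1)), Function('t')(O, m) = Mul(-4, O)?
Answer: Rational(274388135, 111) ≈ 2.4720e+6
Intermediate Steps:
Function('k')(R) = Add(1, Mul(Rational(-5, 3), Pow(R, -1))) (Function('k')(R) = Add(1, Mul(Rational(-1, 3), Mul(5, Pow(R, -1)))) = Add(1, Mul(Rational(-5, 3), Pow(R, -1))))
Function('g')(X, r) = Rational(-2, 3) (Function('g')(X, r) = Mul(Pow(1, -1), Add(Rational(-5, 3), 1)) = Mul(1, Rational(-2, 3)) = Rational(-2, 3))
Function('Z')(a, W) = Add(-9, W, a) (Function('Z')(a, W) = Add(-9, Add(a, W)) = Add(-9, Add(W, a)) = Add(-9, W, a))
Mul(Add(Function('Z')(Add(29, Function('g')(Function('t')(-4, 2), -8)), Mul(-3, 13)), Mul(-19248, Pow(Function('H')(-111), -1))), Add(35750, -19671)) = Mul(Add(Add(-9, Mul(-3, 13), Add(29, Rational(-2, 3))), Mul(-19248, Pow(-111, -1))), Add(35750, -19671)) = Mul(Add(Add(-9, -39, Rational(85, 3)), Mul(-19248, Rational(-1, 111))), 16079) = Mul(Add(Rational(-59, 3), Rational(6416, 37)), 16079) = Mul(Rational(17065, 111), 16079) = Rational(274388135, 111)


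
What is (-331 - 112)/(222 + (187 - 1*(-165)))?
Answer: -443/574 ≈ -0.77178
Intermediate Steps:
(-331 - 112)/(222 + (187 - 1*(-165))) = -443/(222 + (187 + 165)) = -443/(222 + 352) = -443/574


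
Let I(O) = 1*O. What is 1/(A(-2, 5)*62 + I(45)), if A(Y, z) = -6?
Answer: -1/327 ≈ -0.0030581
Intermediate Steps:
I(O) = O
1/(A(-2, 5)*62 + I(45)) = 1/(-6*62 + 45) = 1/(-372 + 45) = 1/(-327) = -1/327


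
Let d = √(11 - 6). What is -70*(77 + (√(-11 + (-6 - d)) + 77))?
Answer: -10780 - 70*I*√(17 + √5) ≈ -10780.0 - 307.01*I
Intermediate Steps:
d = √5 ≈ 2.2361
-70*(77 + (√(-11 + (-6 - d)) + 77)) = -70*(77 + (√(-11 + (-6 - √5)) + 77)) = -70*(77 + (√(-17 - √5) + 77)) = -70*(77 + (77 + √(-17 - √5))) = -70*(154 + √(-17 - √5)) = -10780 - 70*√(-17 - √5)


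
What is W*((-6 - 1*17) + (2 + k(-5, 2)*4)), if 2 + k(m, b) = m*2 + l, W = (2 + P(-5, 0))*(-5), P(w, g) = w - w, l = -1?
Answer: 730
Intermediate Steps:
P(w, g) = 0
W = -10 (W = (2 + 0)*(-5) = 2*(-5) = -10)
k(m, b) = -3 + 2*m (k(m, b) = -2 + (m*2 - 1) = -2 + (2*m - 1) = -2 + (-1 + 2*m) = -3 + 2*m)
W*((-6 - 1*17) + (2 + k(-5, 2)*4)) = -10*((-6 - 1*17) + (2 + (-3 + 2*(-5))*4)) = -10*((-6 - 17) + (2 + (-3 - 10)*4)) = -10*(-23 + (2 - 13*4)) = -10*(-23 + (2 - 52)) = -10*(-23 - 50) = -10*(-73) = 730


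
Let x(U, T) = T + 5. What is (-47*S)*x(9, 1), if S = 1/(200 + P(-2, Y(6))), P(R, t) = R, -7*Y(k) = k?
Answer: -47/33 ≈ -1.4242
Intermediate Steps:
Y(k) = -k/7
x(U, T) = 5 + T
S = 1/198 (S = 1/(200 - 2) = 1/198 ≈ 0.0050505)
(-47*S)*x(9, 1) = (-47*1/198)*(5 + 1) = -47/198*6 = -47/33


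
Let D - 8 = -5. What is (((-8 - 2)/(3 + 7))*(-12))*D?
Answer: 36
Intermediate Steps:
D = 3 (D = 8 - 5 = 3)
(((-8 - 2)/(3 + 7))*(-12))*D = (((-8 - 2)/(3 + 7))*(-12))*3 = (-10/10*(-12))*3 = (-10*⅒*(-12))*3 = -1*(-12)*3 = 12*3 = 36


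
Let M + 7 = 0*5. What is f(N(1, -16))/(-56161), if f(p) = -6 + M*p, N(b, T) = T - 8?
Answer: -162/56161 ≈ -0.0028846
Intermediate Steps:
N(b, T) = -8 + T
M = -7 (M = -7 + 0*5 = -7 + 0 = -7)
f(p) = -6 - 7*p
f(N(1, -16))/(-56161) = (-6 - 7*(-8 - 16))/(-56161) = (-6 - 7*(-24))*(-1/56161) = (-6 + 168)*(-1/56161) = 162*(-1/56161) = -162/56161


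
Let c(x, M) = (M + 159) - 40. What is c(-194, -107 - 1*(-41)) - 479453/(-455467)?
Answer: 24619204/455467 ≈ 54.053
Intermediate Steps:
c(x, M) = 119 + M (c(x, M) = (159 + M) - 40 = 119 + M)
c(-194, -107 - 1*(-41)) - 479453/(-455467) = (119 + (-107 - 1*(-41))) - 479453/(-455467) = (119 + (-107 + 41)) - 479453*(-1)/455467 = (119 - 66) - 1*(-479453/455467) = 53 + 479453/455467 = 24619204/455467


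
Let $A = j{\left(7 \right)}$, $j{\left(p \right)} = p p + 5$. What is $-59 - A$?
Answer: $-113$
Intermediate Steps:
$j{\left(p \right)} = 5 + p^{2}$ ($j{\left(p \right)} = p^{2} + 5 = 5 + p^{2}$)
$A = 54$ ($A = 5 + 7^{2} = 5 + 49 = 54$)
$-59 - A = -59 - 54 = -113$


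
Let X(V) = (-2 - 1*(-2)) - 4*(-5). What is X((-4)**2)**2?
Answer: 400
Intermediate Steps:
X(V) = 20 (X(V) = (-2 + 2) + 20 = 0 + 20 = 20)
X((-4)**2)**2 = 20**2 = 400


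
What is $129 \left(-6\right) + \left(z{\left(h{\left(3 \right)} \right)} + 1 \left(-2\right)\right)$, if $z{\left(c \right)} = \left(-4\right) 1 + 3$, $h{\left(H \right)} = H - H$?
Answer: $-777$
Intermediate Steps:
$h{\left(H \right)} = 0$
$z{\left(c \right)} = -1$ ($z{\left(c \right)} = -4 + 3 = -1$)
$129 \left(-6\right) + \left(z{\left(h{\left(3 \right)} \right)} + 1 \left(-2\right)\right) = 129 \left(-6\right) + \left(-1 + 1 \left(-2\right)\right) = -774 - 3 = -777$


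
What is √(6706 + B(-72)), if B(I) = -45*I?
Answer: √9946 ≈ 99.730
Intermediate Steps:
√(6706 + B(-72)) = √(6706 - 45*(-72)) = √(6706 + 3240) = √9946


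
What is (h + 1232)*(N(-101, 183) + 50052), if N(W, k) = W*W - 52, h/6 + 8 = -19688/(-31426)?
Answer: 1123546674456/15713 ≈ 7.1504e+7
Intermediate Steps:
h = -695160/15713 (h = -48 + 6*(-19688/(-31426)) = -48 + 6*(-19688*(-1/31426)) = -48 + 6*(9844/15713) = -48 + 59064/15713 = -695160/15713 ≈ -44.241)
N(W, k) = -52 + W**2 (N(W, k) = W**2 - 52 = -52 + W**2)
(h + 1232)*(N(-101, 183) + 50052) = (-695160/15713 + 1232)*((-52 + (-101)**2) + 50052) = 18663256*((-52 + 10201) + 50052)/15713 = 18663256*(10149 + 50052)/15713 = (18663256/15713)*60201 = 1123546674456/15713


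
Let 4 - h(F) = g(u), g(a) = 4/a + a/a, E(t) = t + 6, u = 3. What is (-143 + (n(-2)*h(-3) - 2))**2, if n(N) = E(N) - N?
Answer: 18225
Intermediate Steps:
E(t) = 6 + t
n(N) = 6 (n(N) = (6 + N) - N = 6)
g(a) = 1 + 4/a (g(a) = 4/a + 1 = 1 + 4/a)
h(F) = 5/3 (h(F) = 4 - (4 + 3)/3 = 4 - 7/3 = 5/3)
(-143 + (n(-2)*h(-3) - 2))**2 = (-143 + (6*(5/3) - 2))**2 = (-143 + (10 - 2))**2 = (-143 + 8)**2 = (-135)**2 = 18225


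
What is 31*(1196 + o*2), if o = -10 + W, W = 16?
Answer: 37448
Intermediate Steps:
o = 6 (o = -10 + 16 = 6)
31*(1196 + o*2) = 31*(1196 + 6*2) = 31*(1196 + 12) = 31*1208 = 37448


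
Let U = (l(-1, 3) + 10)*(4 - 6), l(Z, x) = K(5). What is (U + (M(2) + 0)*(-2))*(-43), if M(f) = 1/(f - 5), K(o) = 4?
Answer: 3526/3 ≈ 1175.3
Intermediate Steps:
l(Z, x) = 4
M(f) = 1/(-5 + f)
U = -28 (U = (4 + 10)*(4 - 6) = 14*(-2) = -28)
(U + (M(2) + 0)*(-2))*(-43) = (-28 + (1/(-5 + 2) + 0)*(-2))*(-43) = (-28 + (1/(-3) + 0)*(-2))*(-43) = (-28 + (-⅓ + 0)*(-2))*(-43) = (-28 - ⅓*(-2))*(-43) = (-28 + ⅔)*(-43) = -82/3*(-43) = 3526/3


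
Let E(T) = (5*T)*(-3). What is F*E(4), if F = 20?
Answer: -1200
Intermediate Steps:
E(T) = -15*T
F*E(4) = 20*(-15*4) = 20*(-60) = -1200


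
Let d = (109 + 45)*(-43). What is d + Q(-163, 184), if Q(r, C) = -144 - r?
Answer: -6603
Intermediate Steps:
d = -6622 (d = 154*(-43) = -6622)
d + Q(-163, 184) = -6622 + (-144 - 1*(-163)) = -6622 + (-144 + 163) = -6622 + 19 = -6603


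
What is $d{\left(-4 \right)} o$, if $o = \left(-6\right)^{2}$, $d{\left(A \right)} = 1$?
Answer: $36$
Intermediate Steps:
$o = 36$
$d{\left(-4 \right)} o = 1 \cdot 36 = 36$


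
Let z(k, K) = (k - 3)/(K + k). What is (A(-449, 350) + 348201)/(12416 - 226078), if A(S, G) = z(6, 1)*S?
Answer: -1218030/747817 ≈ -1.6288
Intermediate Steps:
z(k, K) = (-3 + k)/(K + k)
A(S, G) = 3*S/7 (A(S, G) = ((-3 + 6)/(1 + 6))*S = (3/7)*S = ((⅐)*3)*S = 3*S/7)
(A(-449, 350) + 348201)/(12416 - 226078) = ((3/7)*(-449) + 348201)/(12416 - 226078) = (-1347/7 + 348201)/(-213662) = (2436060/7)*(-1/213662) = -1218030/747817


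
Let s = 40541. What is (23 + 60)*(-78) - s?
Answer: -47015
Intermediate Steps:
(23 + 60)*(-78) - s = (23 + 60)*(-78) - 1*40541 = 83*(-78) - 40541 = -6474 - 40541 = -47015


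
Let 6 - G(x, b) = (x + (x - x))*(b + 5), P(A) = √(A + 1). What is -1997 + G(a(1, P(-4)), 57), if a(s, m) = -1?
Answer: -1929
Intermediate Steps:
P(A) = √(1 + A)
G(x, b) = 6 - x*(5 + b) (G(x, b) = 6 - (x + (x - x))*(b + 5) = 6 - (x + 0)*(5 + b) = 6 - x*(5 + b))
-1997 + G(a(1, P(-4)), 57) = -1997 + (6 - 5*(-1) - 1*57*(-1)) = -1997 + (6 + 5 + 57) = -1997 + 68 = -1929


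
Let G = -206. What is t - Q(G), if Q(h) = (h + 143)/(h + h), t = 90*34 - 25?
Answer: 1250357/412 ≈ 3034.8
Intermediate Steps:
t = 3035 (t = 3060 - 25 = 3035)
Q(h) = (143 + h)/(2*h) (Q(h) = (143 + h)/((2*h)) = (143 + h)*(1/(2*h)) = (143 + h)/(2*h))
t - Q(G) = 3035 - (143 - 206)/(2*(-206)) = 3035 - (-1)*(-63)/(2*206) = 3035 - 1*63/412 = 3035 - 63/412 = 1250357/412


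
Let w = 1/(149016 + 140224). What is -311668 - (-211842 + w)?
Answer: -28873672241/289240 ≈ -99826.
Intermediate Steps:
w = 1/289240 ≈ 3.4573e-6
-311668 - (-211842 + w) = -311668 - (-211842 + 1/289240) = -311668 - 1*(-61273180079/289240) = -311668 + 61273180079/289240 = -28873672241/289240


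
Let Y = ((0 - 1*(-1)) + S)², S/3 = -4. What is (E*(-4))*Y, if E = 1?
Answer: -484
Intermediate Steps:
S = -12 (S = 3*(-4) = -12)
Y = 121 (Y = ((0 - 1*(-1)) - 12)² = ((0 + 1) - 12)² = (1 - 12)² = (-11)² = 121)
(E*(-4))*Y = (1*(-4))*121 = -4*121 = -484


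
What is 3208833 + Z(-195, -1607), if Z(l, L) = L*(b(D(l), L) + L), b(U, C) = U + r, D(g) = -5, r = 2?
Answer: 5796103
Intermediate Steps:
b(U, C) = 2 + U (b(U, C) = U + 2 = 2 + U)
Z(l, L) = L*(-3 + L) (Z(l, L) = L*((2 - 5) + L) = L*(-3 + L))
3208833 + Z(-195, -1607) = 3208833 - 1607*(-3 - 1607) = 3208833 - 1607*(-1610) = 3208833 + 2587270 = 5796103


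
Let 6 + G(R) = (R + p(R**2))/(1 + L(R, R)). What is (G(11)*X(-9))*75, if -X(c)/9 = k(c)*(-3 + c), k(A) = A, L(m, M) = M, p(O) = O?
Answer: -364500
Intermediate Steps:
X(c) = -9*c*(-3 + c)
G(R) = -6 + (R + R**2)/(1 + R)
(G(11)*X(-9))*75 = ((-6 + 11)*(9*(-9)*(3 - 1*(-9))))*75 = (5*(9*(-9)*(3 + 9)))*75 = (5*(9*(-9)*12))*75 = (5*(-972))*75 = -4860*75 = -364500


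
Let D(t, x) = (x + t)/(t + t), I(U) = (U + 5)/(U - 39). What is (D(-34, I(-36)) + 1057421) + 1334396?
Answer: 12198269219/5100 ≈ 2.3918e+6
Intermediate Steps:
I(U) = (5 + U)/(-39 + U)
D(t, x) = (t + x)/(2*t) (D(t, x) = (t + x)/((2*t)) = (t + x)*(1/(2*t)) = (t + x)/(2*t))
(D(-34, I(-36)) + 1057421) + 1334396 = ((½)*(-34 + (5 - 36)/(-39 - 36))/(-34) + 1057421) + 1334396 = ((½)*(-1/34)*(-34 - 31/(-75)) + 1057421) + 1334396 = ((½)*(-1/34)*(-34 - 1/75*(-31)) + 1057421) + 1334396 = ((½)*(-1/34)*(-34 + 31/75) + 1057421) + 1334396 = ((½)*(-1/34)*(-2519/75) + 1057421) + 1334396 = (2519/5100 + 1057421) + 1334396 = 5392849619/5100 + 1334396 = 12198269219/5100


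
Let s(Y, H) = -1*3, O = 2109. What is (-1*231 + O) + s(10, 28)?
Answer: 1875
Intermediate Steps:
s(Y, H) = -3
(-1*231 + O) + s(10, 28) = (-1*231 + 2109) - 3 = (-231 + 2109) - 3 = 1878 - 3 = 1875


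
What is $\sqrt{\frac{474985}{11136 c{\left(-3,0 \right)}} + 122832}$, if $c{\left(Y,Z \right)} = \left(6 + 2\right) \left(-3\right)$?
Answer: $\frac{\sqrt{952014803227}}{2784} \approx 350.47$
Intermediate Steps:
$c{\left(Y,Z \right)} = -24$ ($c{\left(Y,Z \right)} = 8 \left(-3\right) = -24$)
$\sqrt{\frac{474985}{11136 c{\left(-3,0 \right)}} + 122832} = \sqrt{\frac{474985}{11136 \left(-24\right)} + 122832} = \sqrt{\frac{474985}{-267264} + 122832} = \sqrt{474985 \left(- \frac{1}{267264}\right) + 122832} = \sqrt{- \frac{474985}{267264} + 122832} = \sqrt{\frac{32828096663}{267264}} = \frac{\sqrt{952014803227}}{2784}$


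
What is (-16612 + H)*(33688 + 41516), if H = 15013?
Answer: -120251196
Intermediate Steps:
(-16612 + H)*(33688 + 41516) = (-16612 + 15013)*(33688 + 41516) = -1599*75204 = -120251196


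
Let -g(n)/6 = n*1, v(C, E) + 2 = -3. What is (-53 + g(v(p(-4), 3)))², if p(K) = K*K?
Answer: 529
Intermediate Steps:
p(K) = K²
v(C, E) = -5 (v(C, E) = -2 - 3 = -5)
g(n) = -6*n
(-53 + g(v(p(-4), 3)))² = (-53 - 6*(-5))² = (-53 + 30)² = (-23)² = 529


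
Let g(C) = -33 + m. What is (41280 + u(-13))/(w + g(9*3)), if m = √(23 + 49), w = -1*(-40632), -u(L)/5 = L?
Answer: 186507295/183142081 - 82690*√2/549426243 ≈ 1.0182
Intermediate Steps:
u(L) = -5*L
w = 40632
m = 6*√2 (m = √72 = 6*√2 ≈ 8.4853)
g(C) = -33 + 6*√2
(41280 + u(-13))/(w + g(9*3)) = (41280 - 5*(-13))/(40632 + (-33 + 6*√2)) = (41280 + 65)/(40599 + 6*√2) = 41345/(40599 + 6*√2)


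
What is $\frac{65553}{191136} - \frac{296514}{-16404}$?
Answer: $\frac{1604161981}{87094304} \approx 18.419$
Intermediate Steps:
$\frac{65553}{191136} - \frac{296514}{-16404} = 65553 \cdot \frac{1}{191136} - - \frac{49419}{2734} = \frac{21851}{63712} + \frac{49419}{2734} = \frac{1604161981}{87094304}$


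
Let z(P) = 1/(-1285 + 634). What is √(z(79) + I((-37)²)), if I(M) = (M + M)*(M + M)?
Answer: √3177085223193/651 ≈ 2738.0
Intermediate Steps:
I(M) = 4*M² (I(M) = (2*M)*(2*M) = 4*M²)
z(P) = -1/651 (z(P) = 1/(-651) = -1/651)
√(z(79) + I((-37)²)) = √(-1/651 + 4*((-37)²)²) = √(-1/651 + 4*1369²) = √(-1/651 + 4*1874161) = √(-1/651 + 7496644) = √(4880315243/651) = √3177085223193/651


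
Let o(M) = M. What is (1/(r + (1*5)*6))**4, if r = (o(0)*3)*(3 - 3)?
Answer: 1/810000 ≈ 1.2346e-6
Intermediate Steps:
r = 0 (r = (0*3)*(3 - 3) = 0*0 = 0)
(1/(r + (1*5)*6))**4 = (1/(0 + (1*5)*6))**4 = (1/(0 + 5*6))**4 = (1/(0 + 30))**4 = (1/30)**4 = 1/810000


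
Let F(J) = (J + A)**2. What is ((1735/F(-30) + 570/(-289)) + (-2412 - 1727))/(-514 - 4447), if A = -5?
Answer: 293101262/351263605 ≈ 0.83442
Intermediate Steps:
F(J) = (-5 + J)**2 (F(J) = (J - 5)**2 = (-5 + J)**2)
((1735/F(-30) + 570/(-289)) + (-2412 - 1727))/(-514 - 4447) = ((1735/((-5 - 30)**2) + 570/(-289)) + (-2412 - 1727))/(-514 - 4447) = ((1735/((-35)**2) + 570*(-1/289)) - 4139)/(-4961) = ((1735/1225 - 570/289) - 4139)*(-1/4961) = ((1735*(1/1225) - 570/289) - 4139)*(-1/4961) = ((347/245 - 570/289) - 4139)*(-1/4961) = (-39367/70805 - 4139)*(-1/4961) = -293101262/70805*(-1/4961) = 293101262/351263605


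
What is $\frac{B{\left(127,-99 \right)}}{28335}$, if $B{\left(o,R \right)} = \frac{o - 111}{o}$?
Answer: $\frac{16}{3598545} \approx 4.4462 \cdot 10^{-6}$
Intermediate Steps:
$B{\left(o,R \right)} = \frac{-111 + o}{o}$ ($B{\left(o,R \right)} = \frac{o - 111}{o} = \frac{-111 + o}{o}$)
$\frac{B{\left(127,-99 \right)}}{28335} = \frac{\frac{1}{127} \left(-111 + 127\right)}{28335} = \frac{1}{127} \cdot 16 \cdot \frac{1}{28335} = \frac{16}{127} \cdot \frac{1}{28335} = \frac{16}{3598545}$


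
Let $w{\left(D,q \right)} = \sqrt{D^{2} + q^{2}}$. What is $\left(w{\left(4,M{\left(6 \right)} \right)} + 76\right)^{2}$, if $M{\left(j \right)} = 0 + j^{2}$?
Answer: $7088 + 608 \sqrt{82} \approx 12594.0$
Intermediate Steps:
$M{\left(j \right)} = j^{2}$
$\left(w{\left(4,M{\left(6 \right)} \right)} + 76\right)^{2} = \left(\sqrt{4^{2} + \left(6^{2}\right)^{2}} + 76\right)^{2} = \left(\sqrt{16 + 36^{2}} + 76\right)^{2} = \left(\sqrt{16 + 1296} + 76\right)^{2} = \left(\sqrt{1312} + 76\right)^{2} = \left(4 \sqrt{82} + 76\right)^{2} = \left(76 + 4 \sqrt{82}\right)^{2}$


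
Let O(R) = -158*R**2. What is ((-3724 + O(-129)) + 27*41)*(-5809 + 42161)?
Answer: -95674647040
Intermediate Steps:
((-3724 + O(-129)) + 27*41)*(-5809 + 42161) = ((-3724 - 158*(-129)**2) + 27*41)*(-5809 + 42161) = ((-3724 - 158*16641) + 1107)*36352 = ((-3724 - 2629278) + 1107)*36352 = (-2633002 + 1107)*36352 = -2631895*36352 = -95674647040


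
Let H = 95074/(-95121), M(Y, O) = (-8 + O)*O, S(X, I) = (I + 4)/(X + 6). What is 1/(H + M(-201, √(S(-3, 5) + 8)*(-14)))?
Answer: 1392746748003/2912192796371390 - 36192018564*√11/1456096398185695 ≈ 0.00039581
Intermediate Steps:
S(X, I) = (4 + I)/(6 + X)
M(Y, O) = O*(-8 + O)
H = -95074/95121 (H = 95074*(-1/95121) = -95074/95121 ≈ -0.99951)
1/(H + M(-201, √(S(-3, 5) + 8)*(-14))) = 1/(-95074/95121 + (√((4 + 5)/(6 - 3) + 8)*(-14))*(-8 + √((4 + 5)/(6 - 3) + 8)*(-14))) = 1/(-95074/95121 + (√(9/3 + 8)*(-14))*(-8 + √(9/3 + 8)*(-14))) = 1/(-95074/95121 + (√((⅓)*9 + 8)*(-14))*(-8 + √((⅓)*9 + 8)*(-14))) = 1/(-95074/95121 + (√(3 + 8)*(-14))*(-8 + √(3 + 8)*(-14))) = 1/(-95074/95121 + (√11*(-14))*(-8 + √11*(-14))) = 1/(-95074/95121 + (-14*√11)*(-8 - 14*√11)) = 1/(-95074/95121 - 14*√11*(-8 - 14*√11))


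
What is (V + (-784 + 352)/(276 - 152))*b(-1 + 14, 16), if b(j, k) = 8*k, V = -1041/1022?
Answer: -9129408/15841 ≈ -576.32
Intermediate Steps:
V = -1041/1022 (V = -1041*1/1022 = -1041/1022 ≈ -1.0186)
(V + (-784 + 352)/(276 - 152))*b(-1 + 14, 16) = (-1041/1022 + (-784 + 352)/(276 - 152))*(8*16) = (-1041/1022 - 432/124)*128 = (-1041/1022 - 432*1/124)*128 = (-1041/1022 - 108/31)*128 = -142647/31682*128 = -9129408/15841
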